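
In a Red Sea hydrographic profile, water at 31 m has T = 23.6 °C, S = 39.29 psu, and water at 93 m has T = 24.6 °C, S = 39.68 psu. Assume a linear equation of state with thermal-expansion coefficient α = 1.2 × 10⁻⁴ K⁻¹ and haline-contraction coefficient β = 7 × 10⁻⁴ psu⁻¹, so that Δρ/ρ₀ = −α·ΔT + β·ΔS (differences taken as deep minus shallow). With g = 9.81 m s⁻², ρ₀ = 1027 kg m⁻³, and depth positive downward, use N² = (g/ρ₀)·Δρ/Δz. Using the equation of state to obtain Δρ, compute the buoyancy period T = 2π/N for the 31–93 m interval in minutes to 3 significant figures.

ΔT = +1.0 K, ΔS = +0.39 psu (deep − shallow).
Δρ/ρ₀ = −αΔT + βΔS = -1.20 × 10⁻⁴ + 2.73 × 10⁻⁴ = 1.53 × 10⁻⁴, so Δρ ≈ 0.1571 kg m⁻³.
N² = (g/ρ₀)·Δρ/Δz = g·(Δρ/ρ₀)/Δz = 9.81 × 1.53 × 10⁻⁴ / 62 = 2.4209 × 10⁻⁵ s⁻².
N = √(2.4209 × 10⁻⁵) = 4.9203 × 10⁻³ rad s⁻¹ → T = 2π/N = 1.2770 × 10³ s = 21.283 min ≈ 21.3 min.

21.3 min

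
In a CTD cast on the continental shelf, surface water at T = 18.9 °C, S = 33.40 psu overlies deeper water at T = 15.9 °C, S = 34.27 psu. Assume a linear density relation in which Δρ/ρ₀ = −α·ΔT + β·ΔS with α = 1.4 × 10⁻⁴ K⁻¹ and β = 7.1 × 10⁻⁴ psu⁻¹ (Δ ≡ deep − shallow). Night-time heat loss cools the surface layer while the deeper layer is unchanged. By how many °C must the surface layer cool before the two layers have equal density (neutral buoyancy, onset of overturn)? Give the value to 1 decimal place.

7.4 °C

Neutral buoyancy requires Δρ = 0, i.e. −α(T_deep − T_surf′) + β(S_deep − S_surf) = 0.
T_surf′ = T_deep − (β/α)·ΔS = 15.9 − (7.1 × 10⁻⁴/1.4 × 10⁻⁴)·(+0.87) = 11.488 °C.
Cooling required: 18.9 − (11.488) = 7.412 °C.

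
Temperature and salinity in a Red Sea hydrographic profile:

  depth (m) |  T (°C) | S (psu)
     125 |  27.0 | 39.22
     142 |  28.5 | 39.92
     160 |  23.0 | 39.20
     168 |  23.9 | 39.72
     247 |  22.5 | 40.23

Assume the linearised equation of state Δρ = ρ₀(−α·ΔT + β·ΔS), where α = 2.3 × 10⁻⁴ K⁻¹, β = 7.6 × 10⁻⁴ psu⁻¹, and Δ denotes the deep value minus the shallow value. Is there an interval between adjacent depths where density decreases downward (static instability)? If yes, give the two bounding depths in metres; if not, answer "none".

Evaluate Δρ/ρ₀ = −αΔT + βΔS across each adjacent pair:
  125–142 m: −αΔT+βΔS = −(2.3 × 10⁻⁴)(+1.5)+(7.6 × 10⁻⁴)(+0.70) = 1.9 × 10⁻⁴ → stable
  142–160 m: −αΔT+βΔS = −(2.3 × 10⁻⁴)(-5.5)+(7.6 × 10⁻⁴)(-0.72) = 7.2 × 10⁻⁴ → stable
  160–168 m: −αΔT+βΔS = −(2.3 × 10⁻⁴)(+0.9)+(7.6 × 10⁻⁴)(+0.52) = 1.9 × 10⁻⁴ → stable
  168–247 m: −αΔT+βΔS = −(2.3 × 10⁻⁴)(-1.4)+(7.6 × 10⁻⁴)(+0.51) = 7.1 × 10⁻⁴ → stable
Every interval has Δρ > 0: the column is stably stratified throughout.

none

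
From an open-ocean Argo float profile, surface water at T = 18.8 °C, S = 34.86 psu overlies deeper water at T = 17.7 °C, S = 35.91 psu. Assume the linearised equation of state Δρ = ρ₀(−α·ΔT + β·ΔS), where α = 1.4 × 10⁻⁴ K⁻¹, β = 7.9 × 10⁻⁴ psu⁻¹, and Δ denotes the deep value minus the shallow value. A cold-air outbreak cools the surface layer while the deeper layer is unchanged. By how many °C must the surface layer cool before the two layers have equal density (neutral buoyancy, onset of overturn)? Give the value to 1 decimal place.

7.0 °C

Neutral buoyancy requires Δρ = 0, i.e. −α(T_deep − T_surf′) + β(S_deep − S_surf) = 0.
T_surf′ = T_deep − (β/α)·ΔS = 17.7 − (7.9 × 10⁻⁴/1.4 × 10⁻⁴)·(+1.05) = 11.775 °C.
Cooling required: 18.8 − (11.775) = 7.025 °C.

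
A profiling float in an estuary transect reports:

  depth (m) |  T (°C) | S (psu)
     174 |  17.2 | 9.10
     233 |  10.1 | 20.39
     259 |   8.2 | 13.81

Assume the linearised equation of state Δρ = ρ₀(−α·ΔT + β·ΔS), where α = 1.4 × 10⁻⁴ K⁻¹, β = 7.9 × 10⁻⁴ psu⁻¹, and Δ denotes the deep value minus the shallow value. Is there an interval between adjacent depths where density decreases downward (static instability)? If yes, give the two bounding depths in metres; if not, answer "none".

Evaluate Δρ/ρ₀ = −αΔT + βΔS across each adjacent pair:
  174–233 m: −αΔT+βΔS = −(1.4 × 10⁻⁴)(-7.1)+(7.9 × 10⁻⁴)(+11.29) = 9.9 × 10⁻³ → stable
  233–259 m: −αΔT+βΔS = −(1.4 × 10⁻⁴)(-1.9)+(7.9 × 10⁻⁴)(-6.58) = -4.9 × 10⁻³ → UNSTABLE
The 233–259 m interval has Δρ < 0: lighter water underlies denser water.

233–259 m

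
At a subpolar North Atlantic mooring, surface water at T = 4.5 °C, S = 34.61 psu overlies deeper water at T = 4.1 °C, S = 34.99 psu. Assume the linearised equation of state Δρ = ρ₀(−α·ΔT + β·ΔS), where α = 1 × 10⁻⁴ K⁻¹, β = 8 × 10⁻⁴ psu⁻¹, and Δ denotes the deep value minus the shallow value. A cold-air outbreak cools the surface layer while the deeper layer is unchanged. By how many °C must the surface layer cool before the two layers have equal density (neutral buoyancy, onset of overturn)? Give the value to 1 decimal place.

3.4 °C

Neutral buoyancy requires Δρ = 0, i.e. −α(T_deep − T_surf′) + β(S_deep − S_surf) = 0.
T_surf′ = T_deep − (β/α)·ΔS = 4.1 − (8 × 10⁻⁴/1 × 10⁻⁴)·(+0.38) = 1.060 °C.
Cooling required: 4.5 − (1.060) = 3.440 °C.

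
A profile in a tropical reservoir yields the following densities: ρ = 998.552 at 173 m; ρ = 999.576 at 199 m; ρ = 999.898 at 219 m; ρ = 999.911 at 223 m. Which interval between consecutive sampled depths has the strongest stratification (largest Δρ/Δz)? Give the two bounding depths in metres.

Compute the density gradient over each adjacent pair:
  173–199 m: Δρ/Δz = 1.024/26 = 0.039 kg m⁻⁴
  199–219 m: Δρ/Δz = 0.322/20 = 0.016 kg m⁻⁴
  219–223 m: Δρ/Δz = 0.013/4 = 3.2 × 10⁻³ kg m⁻⁴
The largest gradient is in the 173–199 m interval — the pycnocline.

173–199 m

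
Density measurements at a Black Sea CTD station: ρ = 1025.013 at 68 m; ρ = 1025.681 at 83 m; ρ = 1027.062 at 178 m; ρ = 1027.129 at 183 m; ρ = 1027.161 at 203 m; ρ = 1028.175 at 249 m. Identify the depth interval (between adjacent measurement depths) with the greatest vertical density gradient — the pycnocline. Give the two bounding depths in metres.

68–83 m

Compute the density gradient over each adjacent pair:
  68–83 m: Δρ/Δz = 0.668/15 = 0.045 kg m⁻⁴
  83–178 m: Δρ/Δz = 1.381/95 = 0.015 kg m⁻⁴
  178–183 m: Δρ/Δz = 0.067/5 = 0.013 kg m⁻⁴
  183–203 m: Δρ/Δz = 0.032/20 = 1.6 × 10⁻³ kg m⁻⁴
  203–249 m: Δρ/Δz = 1.014/46 = 0.022 kg m⁻⁴
The largest gradient is in the 68–83 m interval — the pycnocline.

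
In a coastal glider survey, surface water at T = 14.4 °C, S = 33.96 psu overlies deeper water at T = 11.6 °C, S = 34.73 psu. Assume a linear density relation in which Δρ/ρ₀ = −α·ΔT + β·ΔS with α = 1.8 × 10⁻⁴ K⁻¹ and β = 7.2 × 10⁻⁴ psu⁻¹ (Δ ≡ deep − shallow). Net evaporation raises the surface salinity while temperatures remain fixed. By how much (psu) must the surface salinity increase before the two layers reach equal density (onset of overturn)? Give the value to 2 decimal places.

1.47 psu

Neutral buoyancy requires −α(T_deep − T_surf) + β(S_deep − S_surf′) = 0.
S_surf′ = S_deep − (α/β)·ΔT = 34.73 − (1.8 × 10⁻⁴/7.2 × 10⁻⁴)·(-2.8) = 35.4300 psu.
Increase required: 35.4300 − 33.96 = 1.4700 psu.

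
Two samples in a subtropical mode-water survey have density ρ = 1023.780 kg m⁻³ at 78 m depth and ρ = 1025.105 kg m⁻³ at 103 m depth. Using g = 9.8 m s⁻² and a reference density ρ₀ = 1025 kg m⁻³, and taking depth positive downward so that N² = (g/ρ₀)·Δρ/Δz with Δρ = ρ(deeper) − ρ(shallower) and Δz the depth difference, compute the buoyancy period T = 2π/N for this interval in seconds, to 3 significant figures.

279 s

Δρ = 1025.105 − 1023.780 = 1.325 kg m⁻³ over Δz = 103 − 78 = 25 m.
N² = (9.8/1025) × (1.325/25) = 5.0673 × 10⁻⁴ s⁻².
N = √(5.0673 × 10⁻⁴) = 0.022511 rad s⁻¹, so T = 2π/N = 279.12 s ≈ 279 s.
Since Δρ > 0 the layer is stably stratified.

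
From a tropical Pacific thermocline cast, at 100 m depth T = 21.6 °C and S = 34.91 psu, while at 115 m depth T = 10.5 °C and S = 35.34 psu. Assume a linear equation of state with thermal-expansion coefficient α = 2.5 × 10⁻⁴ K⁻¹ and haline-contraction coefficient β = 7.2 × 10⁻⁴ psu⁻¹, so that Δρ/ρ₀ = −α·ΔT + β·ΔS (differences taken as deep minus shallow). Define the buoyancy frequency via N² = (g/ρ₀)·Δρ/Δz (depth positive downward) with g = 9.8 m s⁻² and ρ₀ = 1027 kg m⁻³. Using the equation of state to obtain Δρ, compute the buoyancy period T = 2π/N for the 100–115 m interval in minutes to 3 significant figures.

ΔT = -11.1 K, ΔS = +0.43 psu (deep − shallow).
Δρ/ρ₀ = −αΔT + βΔS = 2.775 × 10⁻³ + 3.096 × 10⁻⁴ = 3.0846 × 10⁻³, so Δρ ≈ 3.168 kg m⁻³.
N² = (g/ρ₀)·Δρ/Δz = g·(Δρ/ρ₀)/Δz = 9.8 × 3.0846 × 10⁻³ / 15 = 2.0153 × 10⁻³ s⁻².
N = √(2.0153 × 10⁻³) = 0.044892 rad s⁻¹ → T = 2π/N = 139.96 s = 2.3327 min ≈ 2.33 min.

2.33 min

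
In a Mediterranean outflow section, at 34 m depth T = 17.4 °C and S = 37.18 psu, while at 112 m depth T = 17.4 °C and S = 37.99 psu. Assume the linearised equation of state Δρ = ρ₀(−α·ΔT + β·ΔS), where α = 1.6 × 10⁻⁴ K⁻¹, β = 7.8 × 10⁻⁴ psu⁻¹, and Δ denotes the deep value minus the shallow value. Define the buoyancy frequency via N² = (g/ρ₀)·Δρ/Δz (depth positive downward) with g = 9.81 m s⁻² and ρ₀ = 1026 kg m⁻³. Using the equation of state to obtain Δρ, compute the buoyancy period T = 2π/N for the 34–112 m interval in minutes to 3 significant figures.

ΔT = +0.0 K, ΔS = +0.81 psu (deep − shallow).
Δρ/ρ₀ = −αΔT + βΔS = 0 + 6.318 × 10⁻⁴ = 6.318 × 10⁻⁴, so Δρ ≈ 0.6482 kg m⁻³.
N² = (g/ρ₀)·Δρ/Δz = g·(Δρ/ρ₀)/Δz = 9.81 × 6.318 × 10⁻⁴ / 78 = 7.9461 × 10⁻⁵ s⁻².
N = √(7.9461 × 10⁻⁵) = 8.9141 × 10⁻³ rad s⁻¹ → T = 2π/N = 704.86 s = 11.748 min ≈ 11.7 min.

11.7 min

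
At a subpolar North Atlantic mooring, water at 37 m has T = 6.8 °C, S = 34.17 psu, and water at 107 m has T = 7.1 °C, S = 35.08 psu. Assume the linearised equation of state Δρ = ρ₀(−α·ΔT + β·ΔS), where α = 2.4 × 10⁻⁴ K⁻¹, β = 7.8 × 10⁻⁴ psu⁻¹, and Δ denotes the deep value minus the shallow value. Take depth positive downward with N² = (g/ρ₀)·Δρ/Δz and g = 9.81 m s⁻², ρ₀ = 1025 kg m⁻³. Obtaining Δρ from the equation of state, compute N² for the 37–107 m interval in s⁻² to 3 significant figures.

8.94 × 10⁻⁵ s⁻²

ΔT = +0.3 K, ΔS = +0.91 psu (deep − shallow).
Δρ/ρ₀ = −αΔT + βΔS = -7.20 × 10⁻⁵ + 7.098 × 10⁻⁴ = 6.378 × 10⁻⁴, so Δρ ≈ 0.6537 kg m⁻³.
N² = (g/ρ₀)·Δρ/Δz = g·(Δρ/ρ₀)/Δz = 9.81 × 6.378 × 10⁻⁴ / 70 = 8.9383 × 10⁻⁵ s⁻² ≈ 8.94 × 10⁻⁵ s⁻².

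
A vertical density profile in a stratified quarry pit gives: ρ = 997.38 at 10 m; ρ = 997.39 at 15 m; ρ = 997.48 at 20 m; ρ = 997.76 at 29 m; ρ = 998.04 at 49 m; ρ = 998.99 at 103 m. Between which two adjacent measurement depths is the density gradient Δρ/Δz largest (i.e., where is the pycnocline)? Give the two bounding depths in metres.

20–29 m

Compute the density gradient over each adjacent pair:
  10–15 m: Δρ/Δz = 0.01/5 = 2.0 × 10⁻³ kg m⁻⁴
  15–20 m: Δρ/Δz = 0.09/5 = 0.018 kg m⁻⁴
  20–29 m: Δρ/Δz = 0.28/9 = 0.031 kg m⁻⁴
  29–49 m: Δρ/Δz = 0.28/20 = 0.014 kg m⁻⁴
  49–103 m: Δρ/Δz = 0.95/54 = 0.018 kg m⁻⁴
The largest gradient is in the 20–29 m interval — the pycnocline.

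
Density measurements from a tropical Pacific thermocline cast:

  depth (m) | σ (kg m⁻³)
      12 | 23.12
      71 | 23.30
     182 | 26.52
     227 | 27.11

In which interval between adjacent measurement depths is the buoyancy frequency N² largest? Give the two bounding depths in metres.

71–182 m

Compute the density gradient over each adjacent pair:
  12–71 m: Δρ/Δz = 0.18/59 = 3.1 × 10⁻³ kg m⁻⁴
  71–182 m: Δρ/Δz = 3.22/111 = 0.029 kg m⁻⁴
  182–227 m: Δρ/Δz = 0.59/45 = 0.013 kg m⁻⁴
The largest gradient is in the 71–182 m interval — the pycnocline.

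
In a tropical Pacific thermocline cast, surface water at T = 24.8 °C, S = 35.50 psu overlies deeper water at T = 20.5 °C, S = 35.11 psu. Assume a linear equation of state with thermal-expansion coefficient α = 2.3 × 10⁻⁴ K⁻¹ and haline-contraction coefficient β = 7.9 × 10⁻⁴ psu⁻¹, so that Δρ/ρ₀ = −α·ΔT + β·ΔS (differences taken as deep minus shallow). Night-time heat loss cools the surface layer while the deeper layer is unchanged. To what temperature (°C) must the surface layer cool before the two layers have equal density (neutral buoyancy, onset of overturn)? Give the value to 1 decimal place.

21.8 °C

Neutral buoyancy requires Δρ = 0, i.e. −α(T_deep − T_surf′) + β(S_deep − S_surf) = 0.
T_surf′ = T_deep − (β/α)·ΔS = 20.5 − (7.9 × 10⁻⁴/2.3 × 10⁻⁴)·(-0.39) = 21.840 °C.
Cooling required: 24.8 − (21.840) = 2.960 °C.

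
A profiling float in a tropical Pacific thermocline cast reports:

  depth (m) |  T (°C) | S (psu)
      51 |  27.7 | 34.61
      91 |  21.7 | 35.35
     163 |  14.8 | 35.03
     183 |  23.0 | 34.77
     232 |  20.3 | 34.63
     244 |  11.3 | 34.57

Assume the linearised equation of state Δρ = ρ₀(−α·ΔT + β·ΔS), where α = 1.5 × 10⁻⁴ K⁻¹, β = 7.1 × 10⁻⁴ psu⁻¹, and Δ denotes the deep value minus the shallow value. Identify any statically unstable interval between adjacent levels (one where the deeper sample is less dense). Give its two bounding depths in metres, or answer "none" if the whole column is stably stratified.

Evaluate Δρ/ρ₀ = −αΔT + βΔS across each adjacent pair:
  51–91 m: −αΔT+βΔS = −(1.5 × 10⁻⁴)(-6.0)+(7.1 × 10⁻⁴)(+0.74) = 1.4 × 10⁻³ → stable
  91–163 m: −αΔT+βΔS = −(1.5 × 10⁻⁴)(-6.9)+(7.1 × 10⁻⁴)(-0.32) = 8.1 × 10⁻⁴ → stable
  163–183 m: −αΔT+βΔS = −(1.5 × 10⁻⁴)(+8.2)+(7.1 × 10⁻⁴)(-0.26) = -1.4 × 10⁻³ → UNSTABLE
  183–232 m: −αΔT+βΔS = −(1.5 × 10⁻⁴)(-2.7)+(7.1 × 10⁻⁴)(-0.14) = 3.1 × 10⁻⁴ → stable
  232–244 m: −αΔT+βΔS = −(1.5 × 10⁻⁴)(-9.0)+(7.1 × 10⁻⁴)(-0.06) = 1.3 × 10⁻³ → stable
The 163–183 m interval has Δρ < 0: lighter water underlies denser water.

163–183 m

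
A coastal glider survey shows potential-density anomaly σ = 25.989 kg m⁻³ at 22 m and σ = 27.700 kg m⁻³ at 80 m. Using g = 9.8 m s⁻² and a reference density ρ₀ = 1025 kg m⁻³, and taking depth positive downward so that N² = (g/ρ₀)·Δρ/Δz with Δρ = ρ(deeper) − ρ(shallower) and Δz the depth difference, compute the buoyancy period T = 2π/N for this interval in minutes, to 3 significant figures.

Δρ = 1027.700 − 1025.989 = 1.711 kg m⁻³ over Δz = 80 − 22 = 58 m.
N² = (9.8/1025) × (1.711/58) = 2.8205 × 10⁻⁴ s⁻².
N = √(2.8205 × 10⁻⁴) = 0.016794 rad s⁻¹, so T = 2π/N = 374.13 s = 6.2355 min ≈ 6.24 min.

6.24 min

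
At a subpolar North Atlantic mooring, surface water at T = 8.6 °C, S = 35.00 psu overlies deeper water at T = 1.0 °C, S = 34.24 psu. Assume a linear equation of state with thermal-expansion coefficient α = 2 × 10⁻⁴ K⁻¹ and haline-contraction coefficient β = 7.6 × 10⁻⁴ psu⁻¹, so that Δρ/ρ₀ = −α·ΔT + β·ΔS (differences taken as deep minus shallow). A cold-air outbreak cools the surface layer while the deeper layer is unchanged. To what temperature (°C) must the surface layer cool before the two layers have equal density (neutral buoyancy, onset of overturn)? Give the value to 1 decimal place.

Neutral buoyancy requires Δρ = 0, i.e. −α(T_deep − T_surf′) + β(S_deep − S_surf) = 0.
T_surf′ = T_deep − (β/α)·ΔS = 1.0 − (7.6 × 10⁻⁴/2 × 10⁻⁴)·(-0.76) = 3.888 °C.
Cooling required: 8.6 − (3.888) = 4.712 °C.

3.9 °C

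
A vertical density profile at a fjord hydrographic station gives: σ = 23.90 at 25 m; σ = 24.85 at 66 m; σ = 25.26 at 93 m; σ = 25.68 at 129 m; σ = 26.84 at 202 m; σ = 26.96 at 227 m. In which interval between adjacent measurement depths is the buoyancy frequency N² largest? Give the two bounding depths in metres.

25–66 m

Compute the density gradient over each adjacent pair:
  25–66 m: Δρ/Δz = 0.95/41 = 0.023 kg m⁻⁴
  66–93 m: Δρ/Δz = 0.41/27 = 0.015 kg m⁻⁴
  93–129 m: Δρ/Δz = 0.42/36 = 0.012 kg m⁻⁴
  129–202 m: Δρ/Δz = 1.16/73 = 0.016 kg m⁻⁴
  202–227 m: Δρ/Δz = 0.12/25 = 4.8 × 10⁻³ kg m⁻⁴
The largest gradient is in the 25–66 m interval — the pycnocline.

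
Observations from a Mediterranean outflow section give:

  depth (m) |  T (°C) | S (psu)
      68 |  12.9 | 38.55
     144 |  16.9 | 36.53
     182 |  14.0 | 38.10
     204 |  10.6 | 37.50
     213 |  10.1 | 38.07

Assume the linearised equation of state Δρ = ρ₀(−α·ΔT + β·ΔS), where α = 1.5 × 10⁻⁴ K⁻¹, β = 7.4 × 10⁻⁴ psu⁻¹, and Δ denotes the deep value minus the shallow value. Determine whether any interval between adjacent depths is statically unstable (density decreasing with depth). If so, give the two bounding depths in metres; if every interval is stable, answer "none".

Evaluate Δρ/ρ₀ = −αΔT + βΔS across each adjacent pair:
  68–144 m: −αΔT+βΔS = −(1.5 × 10⁻⁴)(+4.0)+(7.4 × 10⁻⁴)(-2.02) = -2.1 × 10⁻³ → UNSTABLE
  144–182 m: −αΔT+βΔS = −(1.5 × 10⁻⁴)(-2.9)+(7.4 × 10⁻⁴)(+1.57) = 1.6 × 10⁻³ → stable
  182–204 m: −αΔT+βΔS = −(1.5 × 10⁻⁴)(-3.4)+(7.4 × 10⁻⁴)(-0.60) = 6.6 × 10⁻⁵ → stable
  204–213 m: −αΔT+βΔS = −(1.5 × 10⁻⁴)(-0.5)+(7.4 × 10⁻⁴)(+0.57) = 5.0 × 10⁻⁴ → stable
The 68–144 m interval has Δρ < 0: lighter water underlies denser water.

68–144 m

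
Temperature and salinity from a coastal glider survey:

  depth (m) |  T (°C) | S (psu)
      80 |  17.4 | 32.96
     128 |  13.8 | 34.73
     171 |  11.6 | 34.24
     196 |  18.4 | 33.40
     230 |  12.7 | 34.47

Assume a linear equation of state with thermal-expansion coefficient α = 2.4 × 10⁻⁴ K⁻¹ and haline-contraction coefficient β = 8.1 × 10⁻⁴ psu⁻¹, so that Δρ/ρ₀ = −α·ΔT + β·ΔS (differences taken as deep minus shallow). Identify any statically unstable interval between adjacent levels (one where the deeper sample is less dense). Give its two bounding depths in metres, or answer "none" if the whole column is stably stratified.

171–196 m

Evaluate Δρ/ρ₀ = −αΔT + βΔS across each adjacent pair:
  80–128 m: −αΔT+βΔS = −(2.4 × 10⁻⁴)(-3.6)+(8.1 × 10⁻⁴)(+1.77) = 2.3 × 10⁻³ → stable
  128–171 m: −αΔT+βΔS = −(2.4 × 10⁻⁴)(-2.2)+(8.1 × 10⁻⁴)(-0.49) = 1.3 × 10⁻⁴ → stable
  171–196 m: −αΔT+βΔS = −(2.4 × 10⁻⁴)(+6.8)+(8.1 × 10⁻⁴)(-0.84) = -2.3 × 10⁻³ → UNSTABLE
  196–230 m: −αΔT+βΔS = −(2.4 × 10⁻⁴)(-5.7)+(8.1 × 10⁻⁴)(+1.07) = 2.2 × 10⁻³ → stable
The 171–196 m interval has Δρ < 0: lighter water underlies denser water.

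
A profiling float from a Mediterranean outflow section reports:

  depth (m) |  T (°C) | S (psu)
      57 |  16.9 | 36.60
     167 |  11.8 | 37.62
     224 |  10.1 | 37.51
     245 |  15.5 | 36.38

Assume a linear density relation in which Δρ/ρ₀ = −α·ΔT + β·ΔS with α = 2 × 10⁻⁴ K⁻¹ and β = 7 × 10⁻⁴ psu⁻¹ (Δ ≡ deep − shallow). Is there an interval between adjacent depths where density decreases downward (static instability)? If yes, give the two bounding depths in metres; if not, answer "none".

Evaluate Δρ/ρ₀ = −αΔT + βΔS across each adjacent pair:
  57–167 m: −αΔT+βΔS = −(2 × 10⁻⁴)(-5.1)+(7 × 10⁻⁴)(+1.02) = 1.7 × 10⁻³ → stable
  167–224 m: −αΔT+βΔS = −(2 × 10⁻⁴)(-1.7)+(7 × 10⁻⁴)(-0.11) = 2.6 × 10⁻⁴ → stable
  224–245 m: −αΔT+βΔS = −(2 × 10⁻⁴)(+5.4)+(7 × 10⁻⁴)(-1.13) = -1.9 × 10⁻³ → UNSTABLE
The 224–245 m interval has Δρ < 0: lighter water underlies denser water.

224–245 m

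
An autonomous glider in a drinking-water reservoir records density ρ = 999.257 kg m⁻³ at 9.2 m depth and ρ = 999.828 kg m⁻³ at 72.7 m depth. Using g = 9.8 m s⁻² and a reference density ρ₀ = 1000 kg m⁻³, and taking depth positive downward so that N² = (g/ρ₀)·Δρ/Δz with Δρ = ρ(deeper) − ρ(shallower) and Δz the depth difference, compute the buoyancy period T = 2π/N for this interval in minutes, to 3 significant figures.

Δρ = 999.828 − 999.257 = 0.571 kg m⁻³ over Δz = 72.7 − 9.2 = 63.5 m.
N² = (9.8/1000) × (0.571/63.5) = 8.8123 × 10⁻⁵ s⁻².
N = √(8.8123 × 10⁻⁵) = 9.3874 × 10⁻³ rad s⁻¹, so T = 2π/N = 669.32 s = 11.155 min ≈ 11.2 min.

11.2 min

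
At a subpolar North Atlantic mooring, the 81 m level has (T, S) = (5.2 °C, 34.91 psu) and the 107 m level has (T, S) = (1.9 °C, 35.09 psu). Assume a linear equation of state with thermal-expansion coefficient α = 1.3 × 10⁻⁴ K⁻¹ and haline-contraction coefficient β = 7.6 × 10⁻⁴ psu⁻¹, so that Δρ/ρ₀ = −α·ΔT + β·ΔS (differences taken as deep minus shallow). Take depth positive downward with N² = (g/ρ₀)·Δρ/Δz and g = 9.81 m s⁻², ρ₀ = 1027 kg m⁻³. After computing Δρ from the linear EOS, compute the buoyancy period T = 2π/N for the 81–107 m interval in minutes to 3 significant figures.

7.17 min

ΔT = -3.3 K, ΔS = +0.18 psu (deep − shallow).
Δρ/ρ₀ = −αΔT + βΔS = 4.29 × 10⁻⁴ + 1.368 × 10⁻⁴ = 5.658 × 10⁻⁴, so Δρ ≈ 0.5811 kg m⁻³.
N² = (g/ρ₀)·Δρ/Δz = g·(Δρ/ρ₀)/Δz = 9.81 × 5.658 × 10⁻⁴ / 26 = 2.1348 × 10⁻⁴ s⁻².
N = √(2.1348 × 10⁻⁴) = 0.014611 rad s⁻¹ → T = 2π/N = 430.03 s = 7.1672 min ≈ 7.17 min.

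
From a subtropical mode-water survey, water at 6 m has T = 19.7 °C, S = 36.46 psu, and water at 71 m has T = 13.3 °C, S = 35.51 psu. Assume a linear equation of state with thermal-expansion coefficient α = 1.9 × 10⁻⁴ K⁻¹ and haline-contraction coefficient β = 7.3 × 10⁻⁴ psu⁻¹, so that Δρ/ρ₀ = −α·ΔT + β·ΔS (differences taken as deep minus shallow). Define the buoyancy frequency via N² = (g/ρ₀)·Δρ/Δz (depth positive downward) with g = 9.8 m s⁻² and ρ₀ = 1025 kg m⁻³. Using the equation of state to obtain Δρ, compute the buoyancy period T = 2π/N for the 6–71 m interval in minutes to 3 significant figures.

11.8 min

ΔT = -6.4 K, ΔS = -0.95 psu (deep − shallow).
Δρ/ρ₀ = −αΔT + βΔS = 1.216 × 10⁻³ − 6.935 × 10⁻⁴ = 5.225 × 10⁻⁴, so Δρ ≈ 0.5356 kg m⁻³.
N² = (g/ρ₀)·Δρ/Δz = g·(Δρ/ρ₀)/Δz = 9.8 × 5.225 × 10⁻⁴ / 65 = 7.8777 × 10⁻⁵ s⁻².
N = √(7.8777 × 10⁻⁵) = 8.8756 × 10⁻³ rad s⁻¹ → T = 2π/N = 707.92 s = 11.799 min ≈ 11.8 min.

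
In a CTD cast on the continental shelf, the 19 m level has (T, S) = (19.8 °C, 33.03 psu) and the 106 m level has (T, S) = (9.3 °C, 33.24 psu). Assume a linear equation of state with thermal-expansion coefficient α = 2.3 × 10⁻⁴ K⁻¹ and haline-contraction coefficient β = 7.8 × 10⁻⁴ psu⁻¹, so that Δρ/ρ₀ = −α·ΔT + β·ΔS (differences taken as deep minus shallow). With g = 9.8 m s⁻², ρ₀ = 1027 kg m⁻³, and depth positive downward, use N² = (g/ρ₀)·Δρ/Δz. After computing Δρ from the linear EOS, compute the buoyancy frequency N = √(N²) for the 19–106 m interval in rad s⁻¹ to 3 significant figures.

ΔT = -10.5 K, ΔS = +0.21 psu (deep − shallow).
Δρ/ρ₀ = −αΔT + βΔS = 2.415 × 10⁻³ + 1.638 × 10⁻⁴ = 2.5788 × 10⁻³, so Δρ ≈ 2.648 kg m⁻³.
N² = (g/ρ₀)·Δρ/Δz = g·(Δρ/ρ₀)/Δz = 9.8 × 2.5788 × 10⁻³ / 87 = 2.9049 × 10⁻⁴ s⁻².
N = √(2.9049 × 10⁻⁴) = 0.017044 rad s⁻¹ ≈ 0.0170 rad s⁻¹.

0.0170 rad s⁻¹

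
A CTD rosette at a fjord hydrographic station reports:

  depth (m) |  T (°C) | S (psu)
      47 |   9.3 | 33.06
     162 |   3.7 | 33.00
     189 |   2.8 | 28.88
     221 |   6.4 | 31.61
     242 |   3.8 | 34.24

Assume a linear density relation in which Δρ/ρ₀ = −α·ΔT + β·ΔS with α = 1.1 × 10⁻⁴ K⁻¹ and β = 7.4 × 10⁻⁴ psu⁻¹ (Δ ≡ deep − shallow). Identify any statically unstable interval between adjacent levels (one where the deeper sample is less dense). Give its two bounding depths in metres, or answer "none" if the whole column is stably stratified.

162–189 m

Evaluate Δρ/ρ₀ = −αΔT + βΔS across each adjacent pair:
  47–162 m: −αΔT+βΔS = −(1.1 × 10⁻⁴)(-5.6)+(7.4 × 10⁻⁴)(-0.06) = 5.7 × 10⁻⁴ → stable
  162–189 m: −αΔT+βΔS = −(1.1 × 10⁻⁴)(-0.9)+(7.4 × 10⁻⁴)(-4.12) = -2.9 × 10⁻³ → UNSTABLE
  189–221 m: −αΔT+βΔS = −(1.1 × 10⁻⁴)(+3.6)+(7.4 × 10⁻⁴)(+2.73) = 1.6 × 10⁻³ → stable
  221–242 m: −αΔT+βΔS = −(1.1 × 10⁻⁴)(-2.6)+(7.4 × 10⁻⁴)(+2.63) = 2.2 × 10⁻³ → stable
The 162–189 m interval has Δρ < 0: lighter water underlies denser water.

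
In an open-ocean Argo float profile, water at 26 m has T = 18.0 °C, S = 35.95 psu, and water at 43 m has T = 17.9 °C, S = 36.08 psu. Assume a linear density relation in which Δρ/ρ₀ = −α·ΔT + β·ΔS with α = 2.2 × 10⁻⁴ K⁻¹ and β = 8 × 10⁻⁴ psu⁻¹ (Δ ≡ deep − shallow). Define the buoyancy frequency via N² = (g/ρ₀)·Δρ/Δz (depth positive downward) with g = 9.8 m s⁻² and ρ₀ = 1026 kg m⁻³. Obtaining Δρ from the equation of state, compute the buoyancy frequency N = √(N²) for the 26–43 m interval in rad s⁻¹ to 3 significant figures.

8.52 × 10⁻³ rad s⁻¹

ΔT = -0.1 K, ΔS = +0.13 psu (deep − shallow).
Δρ/ρ₀ = −αΔT + βΔS = 2.20 × 10⁻⁵ + 1.04 × 10⁻⁴ = 1.26 × 10⁻⁴, so Δρ ≈ 0.1293 kg m⁻³.
N² = (g/ρ₀)·Δρ/Δz = g·(Δρ/ρ₀)/Δz = 9.8 × 1.26 × 10⁻⁴ / 17 = 7.2635 × 10⁻⁵ s⁻².
N = √(7.2635 × 10⁻⁵) = 8.5226 × 10⁻³ rad s⁻¹ ≈ 8.52 × 10⁻³ rad s⁻¹.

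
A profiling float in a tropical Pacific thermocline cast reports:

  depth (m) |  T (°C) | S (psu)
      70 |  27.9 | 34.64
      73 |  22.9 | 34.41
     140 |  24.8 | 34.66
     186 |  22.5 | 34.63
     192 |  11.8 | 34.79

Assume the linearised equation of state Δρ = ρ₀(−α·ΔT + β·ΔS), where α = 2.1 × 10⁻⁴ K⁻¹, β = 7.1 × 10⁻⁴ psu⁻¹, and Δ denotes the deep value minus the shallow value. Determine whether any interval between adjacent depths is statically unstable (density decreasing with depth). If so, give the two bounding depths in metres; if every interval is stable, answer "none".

Evaluate Δρ/ρ₀ = −αΔT + βΔS across each adjacent pair:
  70–73 m: −αΔT+βΔS = −(2.1 × 10⁻⁴)(-5.0)+(7.1 × 10⁻⁴)(-0.23) = 8.9 × 10⁻⁴ → stable
  73–140 m: −αΔT+βΔS = −(2.1 × 10⁻⁴)(+1.9)+(7.1 × 10⁻⁴)(+0.25) = -2.2 × 10⁻⁴ → UNSTABLE
  140–186 m: −αΔT+βΔS = −(2.1 × 10⁻⁴)(-2.3)+(7.1 × 10⁻⁴)(-0.03) = 4.6 × 10⁻⁴ → stable
  186–192 m: −αΔT+βΔS = −(2.1 × 10⁻⁴)(-10.7)+(7.1 × 10⁻⁴)(+0.16) = 2.4 × 10⁻³ → stable
The 73–140 m interval has Δρ < 0: lighter water underlies denser water.

73–140 m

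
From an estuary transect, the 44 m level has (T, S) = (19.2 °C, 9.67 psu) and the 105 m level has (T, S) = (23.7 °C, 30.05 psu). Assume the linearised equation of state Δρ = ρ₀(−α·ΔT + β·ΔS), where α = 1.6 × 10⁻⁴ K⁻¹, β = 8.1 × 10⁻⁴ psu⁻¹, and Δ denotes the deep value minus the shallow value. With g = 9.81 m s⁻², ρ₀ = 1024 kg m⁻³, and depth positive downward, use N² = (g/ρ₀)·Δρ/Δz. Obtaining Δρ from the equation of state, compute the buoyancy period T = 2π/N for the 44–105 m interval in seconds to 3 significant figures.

125 s

ΔT = +4.5 K, ΔS = +20.38 psu (deep − shallow).
Δρ/ρ₀ = −αΔT + βΔS = -7.20 × 10⁻⁴ + 0.0165078 = 0.0157878, so Δρ ≈ 16.17 kg m⁻³.
N² = (g/ρ₀)·Δρ/Δz = g·(Δρ/ρ₀)/Δz = 9.81 × 0.0157878 / 61 = 2.5390 × 10⁻³ s⁻².
N = √(2.5390 × 10⁻³) = 0.050388 rad s⁻¹ → T = 2π/N = 124.70 s ≈ 125 s.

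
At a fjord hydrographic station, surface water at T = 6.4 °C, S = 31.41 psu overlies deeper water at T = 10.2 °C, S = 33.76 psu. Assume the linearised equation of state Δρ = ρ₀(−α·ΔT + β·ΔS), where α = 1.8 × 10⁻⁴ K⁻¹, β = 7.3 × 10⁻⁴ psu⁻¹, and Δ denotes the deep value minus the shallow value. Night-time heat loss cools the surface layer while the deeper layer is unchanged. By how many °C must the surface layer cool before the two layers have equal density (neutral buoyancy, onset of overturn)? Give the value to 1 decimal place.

5.7 °C

Neutral buoyancy requires Δρ = 0, i.e. −α(T_deep − T_surf′) + β(S_deep − S_surf) = 0.
T_surf′ = T_deep − (β/α)·ΔS = 10.2 − (7.3 × 10⁻⁴/1.8 × 10⁻⁴)·(+2.35) = 0.669 °C.
Cooling required: 6.4 − (0.669) = 5.731 °C.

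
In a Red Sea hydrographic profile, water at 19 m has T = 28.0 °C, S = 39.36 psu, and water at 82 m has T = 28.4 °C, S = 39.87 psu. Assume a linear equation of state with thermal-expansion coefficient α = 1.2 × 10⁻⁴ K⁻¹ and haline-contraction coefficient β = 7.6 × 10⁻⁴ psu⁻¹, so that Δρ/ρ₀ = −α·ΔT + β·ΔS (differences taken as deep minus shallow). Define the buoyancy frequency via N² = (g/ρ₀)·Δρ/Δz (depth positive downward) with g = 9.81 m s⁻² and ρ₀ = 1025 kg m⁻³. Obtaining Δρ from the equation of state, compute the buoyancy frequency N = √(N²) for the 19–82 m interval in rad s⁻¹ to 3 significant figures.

ΔT = +0.4 K, ΔS = +0.51 psu (deep − shallow).
Δρ/ρ₀ = −αΔT + βΔS = -4.80 × 10⁻⁵ + 3.876 × 10⁻⁴ = 3.396 × 10⁻⁴, so Δρ ≈ 0.3481 kg m⁻³.
N² = (g/ρ₀)·Δρ/Δz = g·(Δρ/ρ₀)/Δz = 9.81 × 3.396 × 10⁻⁴ / 63 = 5.2881 × 10⁻⁵ s⁻².
N = √(5.2881 × 10⁻⁵) = 7.2719 × 10⁻³ rad s⁻¹ ≈ 7.27 × 10⁻³ rad s⁻¹.

7.27 × 10⁻³ rad s⁻¹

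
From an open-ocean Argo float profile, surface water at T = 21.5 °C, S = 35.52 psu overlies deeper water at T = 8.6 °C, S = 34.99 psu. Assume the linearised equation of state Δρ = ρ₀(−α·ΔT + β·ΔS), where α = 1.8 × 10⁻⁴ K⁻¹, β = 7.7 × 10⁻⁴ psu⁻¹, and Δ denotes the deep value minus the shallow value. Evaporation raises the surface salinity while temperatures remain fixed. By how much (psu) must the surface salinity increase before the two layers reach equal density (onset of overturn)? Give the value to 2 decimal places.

Neutral buoyancy requires −α(T_deep − T_surf) + β(S_deep − S_surf′) = 0.
S_surf′ = S_deep − (α/β)·ΔT = 34.99 − (1.8 × 10⁻⁴/7.7 × 10⁻⁴)·(-12.9) = 38.0056 psu.
Increase required: 38.0056 − 35.52 = 2.4856 psu.

2.49 psu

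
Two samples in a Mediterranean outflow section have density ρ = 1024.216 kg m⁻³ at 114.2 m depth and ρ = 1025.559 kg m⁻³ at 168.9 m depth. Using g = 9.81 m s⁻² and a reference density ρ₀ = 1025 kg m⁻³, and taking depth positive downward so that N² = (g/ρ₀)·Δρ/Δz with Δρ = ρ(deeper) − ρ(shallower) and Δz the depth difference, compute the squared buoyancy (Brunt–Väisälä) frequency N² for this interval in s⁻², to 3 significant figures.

Δρ = 1025.559 − 1024.216 = 1.343 kg m⁻³ over Δz = 168.9 − 114.2 = 54.7 m.
N² = (9.81/1025) × (1.343/54.7) = 2.3498 × 10⁻⁴ s⁻² ≈ 2.35 × 10⁻⁴ s⁻².

2.35 × 10⁻⁴ s⁻²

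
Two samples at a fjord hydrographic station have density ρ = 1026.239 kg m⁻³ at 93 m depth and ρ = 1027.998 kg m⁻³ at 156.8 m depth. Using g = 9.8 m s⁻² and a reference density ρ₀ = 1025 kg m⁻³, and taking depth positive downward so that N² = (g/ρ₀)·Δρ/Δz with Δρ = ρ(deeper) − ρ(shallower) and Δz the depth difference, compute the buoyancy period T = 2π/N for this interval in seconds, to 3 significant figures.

Δρ = 1027.998 − 1026.239 = 1.759 kg m⁻³ over Δz = 156.8 − 93 = 63.8 m.
N² = (9.8/1025) × (1.759/63.8) = 2.6360 × 10⁻⁴ s⁻².
N = √(2.6360 × 10⁻⁴) = 0.016236 rad s⁻¹, so T = 2π/N = 386.99 s ≈ 387 s.

387 s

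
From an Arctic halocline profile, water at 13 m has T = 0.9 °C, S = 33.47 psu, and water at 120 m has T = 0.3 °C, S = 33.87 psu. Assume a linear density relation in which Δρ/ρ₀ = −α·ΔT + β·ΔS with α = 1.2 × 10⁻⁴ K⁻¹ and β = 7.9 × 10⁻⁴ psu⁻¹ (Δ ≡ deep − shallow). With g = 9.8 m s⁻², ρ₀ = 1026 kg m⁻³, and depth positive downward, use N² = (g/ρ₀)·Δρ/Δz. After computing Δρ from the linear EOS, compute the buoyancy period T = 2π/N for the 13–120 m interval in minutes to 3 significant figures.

ΔT = -0.6 K, ΔS = +0.40 psu (deep − shallow).
Δρ/ρ₀ = −αΔT + βΔS = 7.20 × 10⁻⁵ + 3.16 × 10⁻⁴ = 3.88 × 10⁻⁴, so Δρ ≈ 0.3981 kg m⁻³.
N² = (g/ρ₀)·Δρ/Δz = g·(Δρ/ρ₀)/Δz = 9.8 × 3.88 × 10⁻⁴ / 107 = 3.5536 × 10⁻⁵ s⁻².
N = √(3.5536 × 10⁻⁵) = 5.9612 × 10⁻³ rad s⁻¹ → T = 2π/N = 1.0540 × 10³ s = 17.567 min ≈ 17.6 min.

17.6 min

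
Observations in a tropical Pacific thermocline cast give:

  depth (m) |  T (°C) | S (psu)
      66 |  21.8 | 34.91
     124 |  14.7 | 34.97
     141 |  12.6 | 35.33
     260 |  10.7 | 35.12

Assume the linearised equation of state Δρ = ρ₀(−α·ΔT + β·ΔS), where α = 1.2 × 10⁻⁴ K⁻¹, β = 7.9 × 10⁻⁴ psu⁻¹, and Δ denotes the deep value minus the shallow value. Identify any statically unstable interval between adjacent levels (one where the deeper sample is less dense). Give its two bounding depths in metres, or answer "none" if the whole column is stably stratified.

Evaluate Δρ/ρ₀ = −αΔT + βΔS across each adjacent pair:
  66–124 m: −αΔT+βΔS = −(1.2 × 10⁻⁴)(-7.1)+(7.9 × 10⁻⁴)(+0.06) = 9.0 × 10⁻⁴ → stable
  124–141 m: −αΔT+βΔS = −(1.2 × 10⁻⁴)(-2.1)+(7.9 × 10⁻⁴)(+0.36) = 5.4 × 10⁻⁴ → stable
  141–260 m: −αΔT+βΔS = −(1.2 × 10⁻⁴)(-1.9)+(7.9 × 10⁻⁴)(-0.21) = 6.2 × 10⁻⁵ → stable
Every interval has Δρ > 0: the column is stably stratified throughout.

none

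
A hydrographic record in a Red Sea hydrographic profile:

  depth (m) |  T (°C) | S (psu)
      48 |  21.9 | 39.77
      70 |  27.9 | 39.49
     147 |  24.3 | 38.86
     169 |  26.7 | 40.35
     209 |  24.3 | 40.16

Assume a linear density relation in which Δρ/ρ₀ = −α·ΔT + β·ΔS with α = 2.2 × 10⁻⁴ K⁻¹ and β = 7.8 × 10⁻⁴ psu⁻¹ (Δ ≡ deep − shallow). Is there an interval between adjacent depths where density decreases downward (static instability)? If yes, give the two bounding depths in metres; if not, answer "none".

48–70 m

Evaluate Δρ/ρ₀ = −αΔT + βΔS across each adjacent pair:
  48–70 m: −αΔT+βΔS = −(2.2 × 10⁻⁴)(+6.0)+(7.8 × 10⁻⁴)(-0.28) = -1.5 × 10⁻³ → UNSTABLE
  70–147 m: −αΔT+βΔS = −(2.2 × 10⁻⁴)(-3.6)+(7.8 × 10⁻⁴)(-0.63) = 3.0 × 10⁻⁴ → stable
  147–169 m: −αΔT+βΔS = −(2.2 × 10⁻⁴)(+2.4)+(7.8 × 10⁻⁴)(+1.49) = 6.3 × 10⁻⁴ → stable
  169–209 m: −αΔT+βΔS = −(2.2 × 10⁻⁴)(-2.4)+(7.8 × 10⁻⁴)(-0.19) = 3.8 × 10⁻⁴ → stable
The 48–70 m interval has Δρ < 0: lighter water underlies denser water.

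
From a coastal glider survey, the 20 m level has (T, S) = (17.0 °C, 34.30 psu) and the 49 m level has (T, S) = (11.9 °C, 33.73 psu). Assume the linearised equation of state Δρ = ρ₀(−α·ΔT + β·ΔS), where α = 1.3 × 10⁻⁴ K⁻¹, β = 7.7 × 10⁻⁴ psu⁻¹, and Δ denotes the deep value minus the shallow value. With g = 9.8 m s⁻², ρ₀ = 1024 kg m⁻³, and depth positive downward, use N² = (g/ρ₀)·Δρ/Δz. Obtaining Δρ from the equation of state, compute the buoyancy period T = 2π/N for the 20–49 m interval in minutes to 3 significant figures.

ΔT = -5.1 K, ΔS = -0.57 psu (deep − shallow).
Δρ/ρ₀ = −αΔT + βΔS = 6.63 × 10⁻⁴ − 4.389 × 10⁻⁴ = 2.241 × 10⁻⁴, so Δρ ≈ 0.2295 kg m⁻³.
N² = (g/ρ₀)·Δρ/Δz = g·(Δρ/ρ₀)/Δz = 9.8 × 2.241 × 10⁻⁴ / 29 = 7.5730 × 10⁻⁵ s⁻².
N = √(7.5730 × 10⁻⁵) = 8.7023 × 10⁻³ rad s⁻¹ → T = 2π/N = 722.01 s = 12.034 min ≈ 12.0 min.

12.0 min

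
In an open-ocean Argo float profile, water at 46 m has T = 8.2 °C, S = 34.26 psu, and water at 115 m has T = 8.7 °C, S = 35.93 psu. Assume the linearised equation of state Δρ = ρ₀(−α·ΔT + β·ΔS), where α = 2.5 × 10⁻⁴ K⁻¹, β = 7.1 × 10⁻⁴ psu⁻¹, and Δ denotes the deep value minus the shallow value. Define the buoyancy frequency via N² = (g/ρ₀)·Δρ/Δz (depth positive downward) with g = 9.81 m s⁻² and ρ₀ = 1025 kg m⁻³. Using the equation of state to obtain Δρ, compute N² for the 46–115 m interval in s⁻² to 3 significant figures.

ΔT = +0.5 K, ΔS = +1.67 psu (deep − shallow).
Δρ/ρ₀ = −αΔT + βΔS = -1.25 × 10⁻⁴ + 1.1857 × 10⁻³ = 1.0607 × 10⁻³, so Δρ ≈ 1.087 kg m⁻³.
N² = (g/ρ₀)·Δρ/Δz = g·(Δρ/ρ₀)/Δz = 9.81 × 1.0607 × 10⁻³ / 69 = 1.5080 × 10⁻⁴ s⁻² ≈ 1.51 × 10⁻⁴ s⁻².

1.51 × 10⁻⁴ s⁻²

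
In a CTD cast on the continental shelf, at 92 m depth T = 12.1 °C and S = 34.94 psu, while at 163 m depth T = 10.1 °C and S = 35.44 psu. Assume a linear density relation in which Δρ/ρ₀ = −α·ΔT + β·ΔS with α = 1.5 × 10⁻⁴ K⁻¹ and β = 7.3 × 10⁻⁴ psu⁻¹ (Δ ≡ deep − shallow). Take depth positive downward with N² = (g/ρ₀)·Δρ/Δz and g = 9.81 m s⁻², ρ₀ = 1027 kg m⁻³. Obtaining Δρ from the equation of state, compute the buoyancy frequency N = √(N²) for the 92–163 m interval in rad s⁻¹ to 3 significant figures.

ΔT = -2.0 K, ΔS = +0.50 psu (deep − shallow).
Δρ/ρ₀ = −αΔT + βΔS = 3.00 × 10⁻⁴ + 3.65 × 10⁻⁴ = 6.65 × 10⁻⁴, so Δρ ≈ 0.6830 kg m⁻³.
N² = (g/ρ₀)·Δρ/Δz = g·(Δρ/ρ₀)/Δz = 9.81 × 6.65 × 10⁻⁴ / 71 = 9.1882 × 10⁻⁵ s⁻².
N = √(9.1882 × 10⁻⁵) = 9.5855 × 10⁻³ rad s⁻¹ ≈ 9.59 × 10⁻³ rad s⁻¹.

9.59 × 10⁻³ rad s⁻¹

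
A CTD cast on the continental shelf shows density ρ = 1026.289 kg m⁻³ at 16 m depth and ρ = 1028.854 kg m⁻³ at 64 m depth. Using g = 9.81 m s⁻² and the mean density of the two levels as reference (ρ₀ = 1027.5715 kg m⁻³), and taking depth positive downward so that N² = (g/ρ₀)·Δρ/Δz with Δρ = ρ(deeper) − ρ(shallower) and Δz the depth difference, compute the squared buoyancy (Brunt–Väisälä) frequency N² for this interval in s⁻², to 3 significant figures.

5.10 × 10⁻⁴ s⁻²

Δρ = 1028.854 − 1026.289 = 2.565 kg m⁻³ over Δz = 64 − 16 = 48 m.
N² = (9.81/1027.5715) × (2.565/48) = 5.1016 × 10⁻⁴ s⁻² ≈ 5.10 × 10⁻⁴ s⁻².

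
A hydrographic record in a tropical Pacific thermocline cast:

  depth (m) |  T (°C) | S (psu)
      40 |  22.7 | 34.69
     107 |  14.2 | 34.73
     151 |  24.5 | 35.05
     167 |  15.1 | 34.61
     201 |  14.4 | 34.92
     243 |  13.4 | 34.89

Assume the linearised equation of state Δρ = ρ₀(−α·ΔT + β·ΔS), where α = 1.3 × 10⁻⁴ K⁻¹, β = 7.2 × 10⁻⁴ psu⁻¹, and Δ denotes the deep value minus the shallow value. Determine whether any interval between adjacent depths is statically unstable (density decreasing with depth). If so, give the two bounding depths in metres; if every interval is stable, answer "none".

Evaluate Δρ/ρ₀ = −αΔT + βΔS across each adjacent pair:
  40–107 m: −αΔT+βΔS = −(1.3 × 10⁻⁴)(-8.5)+(7.2 × 10⁻⁴)(+0.04) = 1.1 × 10⁻³ → stable
  107–151 m: −αΔT+βΔS = −(1.3 × 10⁻⁴)(+10.3)+(7.2 × 10⁻⁴)(+0.32) = -1.1 × 10⁻³ → UNSTABLE
  151–167 m: −αΔT+βΔS = −(1.3 × 10⁻⁴)(-9.4)+(7.2 × 10⁻⁴)(-0.44) = 9.1 × 10⁻⁴ → stable
  167–201 m: −αΔT+βΔS = −(1.3 × 10⁻⁴)(-0.7)+(7.2 × 10⁻⁴)(+0.31) = 3.1 × 10⁻⁴ → stable
  201–243 m: −αΔT+βΔS = −(1.3 × 10⁻⁴)(-1.0)+(7.2 × 10⁻⁴)(-0.03) = 1.1 × 10⁻⁴ → stable
The 107–151 m interval has Δρ < 0: lighter water underlies denser water.

107–151 m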